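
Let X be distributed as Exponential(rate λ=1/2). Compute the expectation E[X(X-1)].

E[X(X-1)] = E[X² - X] = E[X²] - E[X]
E[X] = 2
E[X²] = Var(X) + (E[X])² = 4 + (2)² = 8
E[X(X-1)] = 8 - 2 = 6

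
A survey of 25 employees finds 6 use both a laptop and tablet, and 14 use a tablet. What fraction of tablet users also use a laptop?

P(A ∩ B) = 6/25
P(B) = 14/25
P(A|B) = P(A ∩ B) / P(B) = (6/25) / (14/25) = 3/7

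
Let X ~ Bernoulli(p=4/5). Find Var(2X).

For X ~ Bernoulli(p=4/5):
Var(X) = \frac{4}{25}
Var(2X) = (2)² × Var(X) = 4 × \frac{4}{25} = \frac{16}{25}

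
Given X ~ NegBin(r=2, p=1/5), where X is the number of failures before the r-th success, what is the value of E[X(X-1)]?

E[X(X-1)] = E[X² - X] = E[X²] - E[X]
E[X] = 8
E[X²] = Var(X) + (E[X])² = 40 + (8)² = 104
E[X(X-1)] = 104 - 8 = 96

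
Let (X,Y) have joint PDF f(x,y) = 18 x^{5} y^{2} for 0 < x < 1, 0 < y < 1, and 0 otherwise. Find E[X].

E[X] = ∫_0^1 ∫_0^1 x × f(x,y) dy dx
= ∫_0^1 ∫_0^1 x × (18 x^{5} y^{2}) dy dx
= \frac{6}{7}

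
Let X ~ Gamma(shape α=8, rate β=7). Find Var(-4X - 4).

For X ~ Gamma(shape α=8, rate β=7):
Var(X) = \frac{8}{49}
Var(-4X - 4) = (-4)² × Var(X) = 16 × \frac{8}{49} = \frac{128}{49}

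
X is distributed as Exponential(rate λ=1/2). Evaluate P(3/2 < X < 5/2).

P(3/2 < X < 5/2) = ∫_{3/2}^{5/2} f(x) dx
where f(x) = \frac{e^{- \frac{x}{2}}}{2}
= - \frac{1 - e^{\frac{1}{2}}}{e^{\frac{5}{4}}}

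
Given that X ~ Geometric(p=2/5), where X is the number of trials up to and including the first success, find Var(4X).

For X ~ Geometric(p=2/5), where X is the number of trials up to and including the first success:
Var(X) = \frac{15}{4}
Var(4X) = (4)² × Var(X) = 16 × \frac{15}{4} = 60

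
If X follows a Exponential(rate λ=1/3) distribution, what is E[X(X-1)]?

E[X(X-1)] = E[X² - X] = E[X²] - E[X]
E[X] = 3
E[X²] = Var(X) + (E[X])² = 9 + (3)² = 18
E[X(X-1)] = 18 - 3 = 15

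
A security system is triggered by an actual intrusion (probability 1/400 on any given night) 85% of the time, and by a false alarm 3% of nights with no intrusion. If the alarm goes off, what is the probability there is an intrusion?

Let D = the rare event, + = positive/flagged.
P(D) = 1/400
P(+|D) = 85/100 = 17/20
P(+|D') = 3/100
P(+) = P(+|D)P(D) + P(+|D')P(D')
     = \frac{17}{20} × \frac{1}{400} + \frac{3}{100} × \frac{399}{400}
     = \frac{641}{20000}
P(D|+) = P(+|D)P(D)/P(+) = \frac{85}{1282}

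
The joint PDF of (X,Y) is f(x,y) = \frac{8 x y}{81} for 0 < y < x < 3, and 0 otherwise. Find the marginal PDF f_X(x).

f_X(x) = ∫_0^x \frac{8 x y}{81} dy = \frac{4 x^{3}}{81}
for 0 < x < 3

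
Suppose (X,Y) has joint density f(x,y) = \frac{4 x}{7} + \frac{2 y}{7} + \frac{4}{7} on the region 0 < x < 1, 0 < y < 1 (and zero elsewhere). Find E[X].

E[X] = ∫_0^1 ∫_0^1 x × f(x,y) dy dx
= ∫_0^1 ∫_0^1 x × (\frac{4 x}{7} + \frac{2 y}{7} + \frac{4}{7}) dy dx
= \frac{23}{42}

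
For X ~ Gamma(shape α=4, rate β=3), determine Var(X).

For X ~ Gamma(shape α=4, rate β=3):
Var(X) = \frac{4}{9}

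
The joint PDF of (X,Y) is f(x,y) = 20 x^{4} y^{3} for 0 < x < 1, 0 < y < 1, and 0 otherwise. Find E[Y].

E[Y] = ∫_0^1 ∫_0^1 y × f(x,y) dx dy
= \frac{4}{5}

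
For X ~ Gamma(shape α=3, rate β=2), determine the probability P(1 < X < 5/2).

P(1 < X < 5/2) = ∫_{1}^{5/2} f(x) dx
where f(x) = 4 x^{2} e^{- 2 x}
= \frac{-37 + 10 e^{3}}{2 e^{5}}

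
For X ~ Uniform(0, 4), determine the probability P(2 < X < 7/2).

P(2 < X < 7/2) = ∫_{2}^{7/2} f(x) dx
where f(x) = \frac{1}{4}
= \frac{3}{8}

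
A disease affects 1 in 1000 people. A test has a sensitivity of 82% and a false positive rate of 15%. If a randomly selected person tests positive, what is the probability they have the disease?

Let D = the rare event, + = positive/flagged.
P(D) = 1/1000
P(+|D) = 82/100 = 41/50
P(+|D') = 15/100 = 3/20
P(+) = P(+|D)P(D) + P(+|D')P(D')
     = \frac{41}{50} × \frac{1}{1000} + \frac{3}{20} × \frac{999}{1000}
     = \frac{15067}{100000}
P(D|+) = P(+|D)P(D)/P(+) = \frac{82}{15067}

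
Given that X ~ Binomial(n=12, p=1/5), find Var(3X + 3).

For X ~ Binomial(n=12, p=1/5):
Var(X) = \frac{48}{25}
Var(3X + 3) = (3)² × Var(X) = 9 × \frac{48}{25} = \frac{432}{25}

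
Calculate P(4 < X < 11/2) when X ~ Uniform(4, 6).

P(4 < X < 11/2) = ∫_{4}^{11/2} f(x) dx
where f(x) = \frac{1}{2}
= \frac{3}{4}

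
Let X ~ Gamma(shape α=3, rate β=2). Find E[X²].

Using the identity E[X²] = Var(X) + (E[X])²:
E[X] = \frac{3}{2}
Var(X) = \frac{3}{4}
E[X²] = \frac{3}{4} + (\frac{3}{2})²
= 3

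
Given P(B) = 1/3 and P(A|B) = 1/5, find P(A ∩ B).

By definition, P(A|B) = P(A ∩ B) / P(B)
So P(A ∩ B) = P(A|B) × P(B)
= 1/5 × 1/3
= 1/15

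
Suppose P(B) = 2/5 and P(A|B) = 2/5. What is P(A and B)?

By definition, P(A|B) = P(A ∩ B) / P(B)
So P(A ∩ B) = P(A|B) × P(B)
= 2/5 × 2/5
= 4/25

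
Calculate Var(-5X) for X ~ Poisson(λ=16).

For X ~ Poisson(λ=16):
Var(X) = 16
Var(-5X) = (-5)² × Var(X) = 25 × 16 = 400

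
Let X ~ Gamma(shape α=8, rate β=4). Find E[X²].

Using the identity E[X²] = Var(X) + (E[X])²:
E[X] = 2
Var(X) = \frac{1}{2}
E[X²] = \frac{1}{2} + (2)²
= \frac{9}{2}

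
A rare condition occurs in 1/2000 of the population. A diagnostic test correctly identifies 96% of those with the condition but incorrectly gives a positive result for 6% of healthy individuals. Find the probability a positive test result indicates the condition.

Let D = the rare event, + = positive/flagged.
P(D) = 1/2000
P(+|D) = 96/100 = 24/25
P(+|D') = 6/100 = 3/50
P(+) = P(+|D)P(D) + P(+|D')P(D')
     = \frac{24}{25} × \frac{1}{2000} + \frac{3}{50} × \frac{1999}{2000}
     = \frac{1209}{20000}
P(D|+) = P(+|D)P(D)/P(+) = \frac{16}{2015}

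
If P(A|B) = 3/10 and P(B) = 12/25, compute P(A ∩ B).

By definition, P(A|B) = P(A ∩ B) / P(B)
So P(A ∩ B) = P(A|B) × P(B)
= 3/10 × 12/25
= 18/125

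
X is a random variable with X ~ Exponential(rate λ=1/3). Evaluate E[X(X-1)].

E[X(X-1)] = E[X² - X] = E[X²] - E[X]
E[X] = 3
E[X²] = Var(X) + (E[X])² = 9 + (3)² = 18
E[X(X-1)] = 18 - 3 = 15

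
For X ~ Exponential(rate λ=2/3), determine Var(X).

For X ~ Exponential(rate λ=2/3):
Var(X) = \frac{9}{4}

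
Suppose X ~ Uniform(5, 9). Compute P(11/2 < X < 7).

P(11/2 < X < 7) = ∫_{11/2}^{7} f(x) dx
where f(x) = \frac{1}{4}
= \frac{3}{8}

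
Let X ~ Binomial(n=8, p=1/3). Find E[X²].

Using the identity E[X²] = Var(X) + (E[X])²:
E[X] = \frac{8}{3}
Var(X) = \frac{16}{9}
E[X²] = \frac{16}{9} + (\frac{8}{3})²
= \frac{80}{9}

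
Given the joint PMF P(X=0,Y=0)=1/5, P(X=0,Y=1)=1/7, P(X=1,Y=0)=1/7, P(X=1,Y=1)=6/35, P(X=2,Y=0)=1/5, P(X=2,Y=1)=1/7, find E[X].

First find marginal of X:
P(X=0) = 12/35
P(X=1) = 11/35
P(X=2) = 12/35
E[X] = 0 × 12/35 + 1 × 11/35 + 2 × 12/35 = 1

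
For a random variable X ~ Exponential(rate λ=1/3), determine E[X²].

Using the identity E[X²] = Var(X) + (E[X])²:
E[X] = 3
Var(X) = 9
E[X²] = 9 + (3)²
= 18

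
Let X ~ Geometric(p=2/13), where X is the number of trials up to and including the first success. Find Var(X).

For X ~ Geometric(p=2/13), where X is the number of trials up to and including the first success:
Var(X) = \frac{143}{4}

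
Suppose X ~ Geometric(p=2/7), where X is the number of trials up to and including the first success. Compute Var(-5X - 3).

For X ~ Geometric(p=2/7), where X is the number of trials up to and including the first success:
Var(X) = \frac{35}{4}
Var(-5X - 3) = (-5)² × Var(X) = 25 × \frac{35}{4} = \frac{875}{4}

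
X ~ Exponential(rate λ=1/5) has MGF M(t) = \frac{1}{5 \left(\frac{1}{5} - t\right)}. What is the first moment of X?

To find E[X], compute M^(1)(0):
M^(1)(t) = \frac{1}{5 \left(\frac{1}{5} - t\right)^{2}}
M^(1)(0) = 5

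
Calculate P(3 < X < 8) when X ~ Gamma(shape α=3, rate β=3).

P(3 < X < 8) = ∫_{3}^{8} f(x) dx
where f(x) = \frac{27 x^{2} e^{- 3 x}}{2}
= \frac{-626 + 101 e^{15}}{2 e^{24}}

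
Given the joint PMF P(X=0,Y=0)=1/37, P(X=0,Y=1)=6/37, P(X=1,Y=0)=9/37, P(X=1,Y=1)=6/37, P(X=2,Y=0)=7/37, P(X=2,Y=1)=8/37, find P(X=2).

P(X=2) = P(X=2,Y=0) + P(X=2,Y=1)
= 7/37 + 8/37
= 15/37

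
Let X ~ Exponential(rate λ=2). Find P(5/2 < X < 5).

P(5/2 < X < 5) = ∫_{5/2}^{5} f(x) dx
where f(x) = 2 e^{- 2 x}
= - \frac{1 - e^{5}}{e^{10}}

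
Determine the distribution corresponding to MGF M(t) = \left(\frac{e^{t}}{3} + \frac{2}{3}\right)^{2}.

The MGF M(t) = \left(\frac{e^{t}}{3} + \frac{2}{3}\right)^{2} is the standard form for the Binomial distribution.
Comparing with the known MGF formula identifies: Binomial(n=2, p=1/3)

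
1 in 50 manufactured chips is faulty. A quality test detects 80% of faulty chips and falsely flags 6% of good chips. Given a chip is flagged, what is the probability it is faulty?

Let D = the rare event, + = positive/flagged.
P(D) = 1/50
P(+|D) = 80/100 = 4/5
P(+|D') = 6/100 = 3/50
P(+) = P(+|D)P(D) + P(+|D')P(D')
     = \frac{4}{5} × \frac{1}{50} + \frac{3}{50} × \frac{49}{50}
     = \frac{187}{2500}
P(D|+) = P(+|D)P(D)/P(+) = \frac{40}{187}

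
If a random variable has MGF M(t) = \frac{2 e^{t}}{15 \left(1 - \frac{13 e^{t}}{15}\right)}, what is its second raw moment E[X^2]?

To find E[X^2], compute M^(2)(0):
M^(1)(t) = \frac{2 e^{t}}{15 \left(1 - \frac{13 e^{t}}{15}\right)} + \frac{26 e^{2 t}}{225 \left(1 - \frac{13 e^{t}}{15}\right)^{2}}
M^(2)(t) = \frac{2 e^{t}}{15 \left(1 - \frac{13 e^{t}}{15}\right)} + \frac{26 e^{2 t}}{75 \left(1 - \frac{13 e^{t}}{15}\right)^{2}} + \frac{676 e^{3 t}}{3375 \left(1 - \frac{13 e^{t}}{15}\right)^{3}}
M^(2)(0) = 105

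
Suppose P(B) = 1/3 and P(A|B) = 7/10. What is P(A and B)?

By definition, P(A|B) = P(A ∩ B) / P(B)
So P(A ∩ B) = P(A|B) × P(B)
= 7/10 × 1/3
= 7/30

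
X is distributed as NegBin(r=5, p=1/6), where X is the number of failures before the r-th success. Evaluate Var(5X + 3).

For X ~ NegBin(r=5, p=1/6), where X is the number of failures before the r-th success:
Var(X) = 150
Var(5X + 3) = (5)² × Var(X) = 25 × 150 = 3750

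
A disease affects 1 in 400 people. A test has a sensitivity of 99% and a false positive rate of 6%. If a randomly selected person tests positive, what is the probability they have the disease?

Let D = the rare event, + = positive/flagged.
P(D) = 1/400
P(+|D) = 99/100
P(+|D') = 6/100 = 3/50
P(+) = P(+|D)P(D) + P(+|D')P(D')
     = \frac{99}{100} × \frac{1}{400} + \frac{3}{50} × \frac{399}{400}
     = \frac{2493}{40000}
P(D|+) = P(+|D)P(D)/P(+) = \frac{11}{277}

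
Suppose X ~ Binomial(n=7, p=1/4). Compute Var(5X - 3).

For X ~ Binomial(n=7, p=1/4):
Var(X) = \frac{21}{16}
Var(5X - 3) = (5)² × Var(X) = 25 × \frac{21}{16} = \frac{525}{16}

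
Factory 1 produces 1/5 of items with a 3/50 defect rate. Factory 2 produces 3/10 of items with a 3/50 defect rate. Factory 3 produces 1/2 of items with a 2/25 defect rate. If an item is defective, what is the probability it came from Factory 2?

Using Bayes' theorem:
P(F1) = 1/5, P(D|F1) = 3/50
P(F2) = 3/10, P(D|F2) = 3/50
P(F3) = 1/2, P(D|F3) = 2/25
P(D) = P(D|F1)P(F1) + P(D|F2)P(F2) + P(D|F3)P(F3)
     = \frac{7}{100}
P(F2|D) = P(D|F2)P(F2) / P(D)
= \frac{9}{35}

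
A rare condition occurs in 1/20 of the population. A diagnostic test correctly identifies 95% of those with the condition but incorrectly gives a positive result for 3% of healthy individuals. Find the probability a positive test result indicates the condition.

Let D = the rare event, + = positive/flagged.
P(D) = 1/20
P(+|D) = 95/100 = 19/20
P(+|D') = 3/100
P(+) = P(+|D)P(D) + P(+|D')P(D')
     = \frac{19}{20} × \frac{1}{20} + \frac{3}{100} × \frac{19}{20}
     = \frac{19}{250}
P(D|+) = P(+|D)P(D)/P(+) = \frac{5}{8}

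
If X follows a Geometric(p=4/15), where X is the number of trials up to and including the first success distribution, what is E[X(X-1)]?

E[X(X-1)] = E[X² - X] = E[X²] - E[X]
E[X] = \frac{15}{4}
E[X²] = Var(X) + (E[X])² = \frac{165}{16} + (\frac{15}{4})² = \frac{195}{8}
E[X(X-1)] = \frac{195}{8} - \frac{15}{4} = \frac{165}{8}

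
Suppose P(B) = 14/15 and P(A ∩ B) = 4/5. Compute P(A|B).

P(A|B) = P(A ∩ B) / P(B)
= (4/5) / (14/15)
= 6/7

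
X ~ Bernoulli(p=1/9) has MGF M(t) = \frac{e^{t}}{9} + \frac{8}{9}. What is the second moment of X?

To find E[X^2], compute M^(2)(0):
M^(1)(t) = \frac{e^{t}}{9}
M^(2)(t) = \frac{e^{t}}{9}
M^(2)(0) = \frac{1}{9}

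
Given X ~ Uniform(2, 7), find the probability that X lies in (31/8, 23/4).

P(31/8 < X < 23/4) = ∫_{31/8}^{23/4} f(x) dx
where f(x) = \frac{1}{5}
= \frac{3}{8}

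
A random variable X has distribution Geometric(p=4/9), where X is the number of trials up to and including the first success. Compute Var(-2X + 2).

For X ~ Geometric(p=4/9), where X is the number of trials up to and including the first success:
Var(X) = \frac{45}{16}
Var(-2X + 2) = (-2)² × Var(X) = 4 × \frac{45}{16} = \frac{45}{4}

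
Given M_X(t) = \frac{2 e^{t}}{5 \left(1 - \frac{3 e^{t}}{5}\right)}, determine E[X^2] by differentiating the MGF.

To find E[X^2], compute M^(2)(0):
M^(1)(t) = \frac{2 e^{t}}{5 \left(1 - \frac{3 e^{t}}{5}\right)} + \frac{6 e^{2 t}}{25 \left(1 - \frac{3 e^{t}}{5}\right)^{2}}
M^(2)(t) = \frac{2 e^{t}}{5 \left(1 - \frac{3 e^{t}}{5}\right)} + \frac{18 e^{2 t}}{25 \left(1 - \frac{3 e^{t}}{5}\right)^{2}} + \frac{36 e^{3 t}}{125 \left(1 - \frac{3 e^{t}}{5}\right)^{3}}
M^(2)(0) = 10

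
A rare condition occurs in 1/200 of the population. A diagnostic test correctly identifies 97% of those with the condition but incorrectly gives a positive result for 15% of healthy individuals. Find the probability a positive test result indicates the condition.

Let D = the rare event, + = positive/flagged.
P(D) = 1/200
P(+|D) = 97/100
P(+|D') = 15/100 = 3/20
P(+) = P(+|D)P(D) + P(+|D')P(D')
     = \frac{97}{100} × \frac{1}{200} + \frac{3}{20} × \frac{199}{200}
     = \frac{1541}{10000}
P(D|+) = P(+|D)P(D)/P(+) = \frac{97}{3082}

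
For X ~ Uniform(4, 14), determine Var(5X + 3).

For X ~ Uniform(4, 14):
Var(X) = \frac{25}{3}
Var(5X + 3) = (5)² × Var(X) = 25 × \frac{25}{3} = \frac{625}{3}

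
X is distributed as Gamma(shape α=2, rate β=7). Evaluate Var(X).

For X ~ Gamma(shape α=2, rate β=7):
Var(X) = \frac{2}{49}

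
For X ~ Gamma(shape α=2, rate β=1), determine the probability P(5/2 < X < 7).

P(5/2 < X < 7) = ∫_{5/2}^{7} f(x) dx
where f(x) = x e^{- x}
= - \frac{8}{e^{7}} + \frac{7}{2 e^{\frac{5}{2}}}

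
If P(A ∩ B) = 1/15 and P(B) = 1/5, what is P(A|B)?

P(A|B) = P(A ∩ B) / P(B)
= (1/15) / (1/5)
= 1/3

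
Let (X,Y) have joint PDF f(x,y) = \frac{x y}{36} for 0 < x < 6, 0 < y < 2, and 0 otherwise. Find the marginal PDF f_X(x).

f_X(x) = ∫_0^2 f(x,y) dy
= ∫_0^2 \frac{x y}{36} dy
= \frac{x}{18} for 0 < x < 6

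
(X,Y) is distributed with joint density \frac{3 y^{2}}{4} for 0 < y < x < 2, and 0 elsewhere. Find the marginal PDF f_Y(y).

f_Y(y) = ∫_y^2 \frac{3 y^{2}}{4} dx = \frac{3 y^{2} \left(2 - y\right)}{4}
for 0 < y < 2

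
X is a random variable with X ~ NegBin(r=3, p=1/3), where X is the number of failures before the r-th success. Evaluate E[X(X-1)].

E[X(X-1)] = E[X² - X] = E[X²] - E[X]
E[X] = 6
E[X²] = Var(X) + (E[X])² = 18 + (6)² = 54
E[X(X-1)] = 54 - 6 = 48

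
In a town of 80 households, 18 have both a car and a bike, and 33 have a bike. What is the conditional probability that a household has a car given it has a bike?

P(A ∩ B) = 18/80 = 9/40
P(B) = 33/80
P(A|B) = P(A ∩ B) / P(B) = (9/40) / (33/80) = 6/11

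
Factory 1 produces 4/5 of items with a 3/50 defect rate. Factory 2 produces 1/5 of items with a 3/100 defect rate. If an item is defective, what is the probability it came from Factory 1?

Using Bayes' theorem:
P(F1) = 4/5, P(D|F1) = 3/50
P(F2) = 1/5, P(D|F2) = 3/100
P(D) = P(D|F1)P(F1) + P(D|F2)P(F2)
     = \frac{27}{500}
P(F1|D) = P(D|F1)P(F1) / P(D)
= \frac{8}{9}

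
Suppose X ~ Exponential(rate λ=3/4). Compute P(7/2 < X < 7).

P(7/2 < X < 7) = ∫_{7/2}^{7} f(x) dx
where f(x) = \frac{3 e^{- \frac{3 x}{4}}}{4}
= - \frac{1}{e^{\frac{21}{4}}} + e^{- \frac{21}{8}}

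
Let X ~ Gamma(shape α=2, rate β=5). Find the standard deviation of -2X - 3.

For X ~ Gamma(shape α=2, rate β=5):
Var(X) = \frac{2}{25}
SD(X) = √(Var(X)) = √(\frac{2}{25}) = \frac{\sqrt{2}}{5}
SD(-2X - 3) = |-2| × SD(X) = 2 × \frac{\sqrt{2}}{5} = \frac{2 \sqrt{2}}{5}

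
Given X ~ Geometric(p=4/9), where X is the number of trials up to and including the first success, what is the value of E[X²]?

Using the identity E[X²] = Var(X) + (E[X])²:
E[X] = \frac{9}{4}
Var(X) = \frac{45}{16}
E[X²] = \frac{45}{16} + (\frac{9}{4})²
= \frac{63}{8}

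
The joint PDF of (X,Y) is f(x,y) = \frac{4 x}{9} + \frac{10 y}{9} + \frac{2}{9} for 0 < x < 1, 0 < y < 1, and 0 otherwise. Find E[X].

E[X] = ∫_0^1 ∫_0^1 x × f(x,y) dy dx
= ∫_0^1 ∫_0^1 x × (\frac{4 x}{9} + \frac{10 y}{9} + \frac{2}{9}) dy dx
= \frac{29}{54}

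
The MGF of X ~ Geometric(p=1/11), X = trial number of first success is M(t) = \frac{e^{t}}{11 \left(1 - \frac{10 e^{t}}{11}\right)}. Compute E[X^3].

To find E[X^3], compute M^(3)(0):
M^(1)(t) = \frac{e^{t}}{11 \left(1 - \frac{10 e^{t}}{11}\right)} + \frac{10 e^{2 t}}{121 \left(1 - \frac{10 e^{t}}{11}\right)^{2}}
M^(2)(t) = \frac{e^{t}}{11 \left(1 - \frac{10 e^{t}}{11}\right)} + \frac{30 e^{2 t}}{121 \left(1 - \frac{10 e^{t}}{11}\right)^{2}} + \frac{200 e^{3 t}}{1331 \left(1 - \frac{10 e^{t}}{11}\right)^{3}}
M^(3)(t) = \frac{e^{t}}{11 \left(1 - \frac{10 e^{t}}{11}\right)} + \frac{70 e^{2 t}}{121 \left(1 - \frac{10 e^{t}}{11}\right)^{2}} + \frac{1200 e^{3 t}}{1331 \left(1 - \frac{10 e^{t}}{11}\right)^{3}} + \frac{6000 e^{4 t}}{14641 \left(1 - \frac{10 e^{t}}{11}\right)^{4}}
M^(3)(0) = 7271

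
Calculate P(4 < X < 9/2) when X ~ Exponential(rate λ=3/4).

P(4 < X < 9/2) = ∫_{4}^{9/2} f(x) dx
where f(x) = \frac{3 e^{- \frac{3 x}{4}}}{4}
= - \frac{1}{e^{\frac{27}{8}}} + e^{-3}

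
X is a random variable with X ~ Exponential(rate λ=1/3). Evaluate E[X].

For X ~ Exponential(rate λ=1/3), the expected value is:
E[X] = 3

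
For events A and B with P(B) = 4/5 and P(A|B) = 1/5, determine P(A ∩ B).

By definition, P(A|B) = P(A ∩ B) / P(B)
So P(A ∩ B) = P(A|B) × P(B)
= 1/5 × 4/5
= 4/25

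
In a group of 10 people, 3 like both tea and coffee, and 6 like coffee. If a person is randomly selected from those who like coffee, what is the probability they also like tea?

P(A ∩ B) = 3/10
P(B) = 6/10 = 3/5
P(A|B) = P(A ∩ B) / P(B) = (3/10) / (3/5) = 1/2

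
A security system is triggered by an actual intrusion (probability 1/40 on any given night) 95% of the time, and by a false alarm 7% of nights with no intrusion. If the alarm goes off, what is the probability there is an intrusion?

Let D = the rare event, + = positive/flagged.
P(D) = 1/40
P(+|D) = 95/100 = 19/20
P(+|D') = 7/100
P(+) = P(+|D)P(D) + P(+|D')P(D')
     = \frac{19}{20} × \frac{1}{40} + \frac{7}{100} × \frac{39}{40}
     = \frac{23}{250}
P(D|+) = P(+|D)P(D)/P(+) = \frac{95}{368}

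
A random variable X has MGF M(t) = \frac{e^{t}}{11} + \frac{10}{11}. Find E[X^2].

To find E[X^2], compute M^(2)(0):
M^(1)(t) = \frac{e^{t}}{11}
M^(2)(t) = \frac{e^{t}}{11}
M^(2)(0) = \frac{1}{11}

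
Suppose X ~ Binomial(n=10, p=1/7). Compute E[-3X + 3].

For X ~ Binomial(n=10, p=1/7):
E[X] = \frac{10}{7}
E[-3X + 3] = -3 × E[X] + 3 = - \frac{9}{7}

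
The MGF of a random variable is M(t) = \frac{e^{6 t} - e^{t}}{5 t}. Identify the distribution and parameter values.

The MGF M(t) = \frac{e^{6 t} - e^{t}}{5 t} is the standard form for the Uniform distribution.
Comparing with the known MGF formula identifies: Uniform(1, 6)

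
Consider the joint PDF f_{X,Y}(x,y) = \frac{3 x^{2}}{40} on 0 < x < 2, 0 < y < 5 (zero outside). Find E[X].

f_X(x) = ∫_0^5 \frac{3 x^{2}}{40} dy = \frac{3 x^{2}}{8}
E[X] = ∫_0^2 x × (\frac{3 x^{2}}{8}) dx = \frac{3}{2}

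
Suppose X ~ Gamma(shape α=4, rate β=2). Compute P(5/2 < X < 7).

P(5/2 < X < 7) = ∫_{5/2}^{7} f(x) dx
where f(x) = \frac{8 x^{3} e^{- 2 x}}{3}
= \frac{59 \left(-29 + 2 e^{9}\right)}{3 e^{14}}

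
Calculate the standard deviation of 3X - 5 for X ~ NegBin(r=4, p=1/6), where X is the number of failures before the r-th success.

For X ~ NegBin(r=4, p=1/6), where X is the number of failures before the r-th success:
Var(X) = 120
SD(X) = √(Var(X)) = √(120) = 2 \sqrt{30}
SD(3X - 5) = |3| × SD(X) = 3 × 2 \sqrt{30} = 6 \sqrt{30}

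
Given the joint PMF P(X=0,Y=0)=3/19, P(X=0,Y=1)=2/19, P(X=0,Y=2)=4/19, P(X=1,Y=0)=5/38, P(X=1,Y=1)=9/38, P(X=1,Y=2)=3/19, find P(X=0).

P(X=0) = P(X=0,Y=0) + P(X=0,Y=1) + P(X=0,Y=2)
= 3/19 + 2/19 + 4/19
= 9/19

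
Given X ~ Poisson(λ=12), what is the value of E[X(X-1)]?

E[X(X-1)] = E[X² - X] = E[X²] - E[X]
E[X] = 12
E[X²] = Var(X) + (E[X])² = 12 + (12)² = 156
E[X(X-1)] = 156 - 12 = 144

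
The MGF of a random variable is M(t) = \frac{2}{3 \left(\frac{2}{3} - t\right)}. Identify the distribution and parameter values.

The MGF M(t) = \frac{2}{3 \left(\frac{2}{3} - t\right)} is the standard form for the Exponential distribution.
Comparing with the known MGF formula identifies: Exponential(rate λ=2/3)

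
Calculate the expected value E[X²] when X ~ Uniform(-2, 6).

Using the identity E[X²] = Var(X) + (E[X])²:
E[X] = 2
Var(X) = \frac{16}{3}
E[X²] = \frac{16}{3} + (2)²
= \frac{28}{3}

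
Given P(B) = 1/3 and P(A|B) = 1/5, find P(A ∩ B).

By definition, P(A|B) = P(A ∩ B) / P(B)
So P(A ∩ B) = P(A|B) × P(B)
= 1/5 × 1/3
= 1/15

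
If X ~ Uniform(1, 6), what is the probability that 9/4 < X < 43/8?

P(9/4 < X < 43/8) = ∫_{9/4}^{43/8} f(x) dx
where f(x) = \frac{1}{5}
= \frac{5}{8}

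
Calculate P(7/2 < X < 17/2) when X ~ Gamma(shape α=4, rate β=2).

P(7/2 < X < 17/2) = ∫_{7/2}^{17/2} f(x) dx
where f(x) = \frac{8 x^{3} e^{- 2 x}}{3}
= \frac{-2944 + 269 e^{10}}{3 e^{17}}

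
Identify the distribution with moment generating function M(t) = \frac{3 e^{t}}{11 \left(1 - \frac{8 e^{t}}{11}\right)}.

The MGF M(t) = \frac{3 e^{t}}{11 \left(1 - \frac{8 e^{t}}{11}\right)} is the standard form for the Geometric distribution.
Comparing with the known MGF formula identifies: Geometric(p=3/11), X = trial number of first success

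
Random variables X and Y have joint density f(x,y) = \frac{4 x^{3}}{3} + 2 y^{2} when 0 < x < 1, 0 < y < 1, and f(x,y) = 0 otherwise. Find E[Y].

E[Y] = ∫_0^1 ∫_0^1 y × f(x,y) dx dy
= \frac{2}{3}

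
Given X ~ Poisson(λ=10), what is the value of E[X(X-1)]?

E[X(X-1)] = E[X² - X] = E[X²] - E[X]
E[X] = 10
E[X²] = Var(X) + (E[X])² = 10 + (10)² = 110
E[X(X-1)] = 110 - 10 = 100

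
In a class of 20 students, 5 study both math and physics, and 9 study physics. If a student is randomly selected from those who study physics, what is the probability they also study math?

P(A ∩ B) = 5/20 = 1/4
P(B) = 9/20
P(A|B) = P(A ∩ B) / P(B) = (1/4) / (9/20) = 5/9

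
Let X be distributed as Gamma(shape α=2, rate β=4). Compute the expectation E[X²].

Using the identity E[X²] = Var(X) + (E[X])²:
E[X] = \frac{1}{2}
Var(X) = \frac{1}{8}
E[X²] = \frac{1}{8} + (\frac{1}{2})²
= \frac{3}{8}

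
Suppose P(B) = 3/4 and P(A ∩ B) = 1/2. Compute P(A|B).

P(A|B) = P(A ∩ B) / P(B)
= (1/2) / (3/4)
= 2/3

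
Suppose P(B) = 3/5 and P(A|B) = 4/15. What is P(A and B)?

By definition, P(A|B) = P(A ∩ B) / P(B)
So P(A ∩ B) = P(A|B) × P(B)
= 4/15 × 3/5
= 4/25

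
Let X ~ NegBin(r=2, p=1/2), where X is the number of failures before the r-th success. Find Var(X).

For X ~ NegBin(r=2, p=1/2), where X is the number of failures before the r-th success:
Var(X) = 4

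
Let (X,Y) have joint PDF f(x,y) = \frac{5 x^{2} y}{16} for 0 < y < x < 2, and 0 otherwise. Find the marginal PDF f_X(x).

f_X(x) = ∫_0^x \frac{5 x^{2} y}{16} dy = \frac{5 x^{4}}{32}
for 0 < x < 2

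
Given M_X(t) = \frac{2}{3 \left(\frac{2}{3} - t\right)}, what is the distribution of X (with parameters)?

The MGF M(t) = \frac{2}{3 \left(\frac{2}{3} - t\right)} is the standard form for the Exponential distribution.
Comparing with the known MGF formula identifies: Exponential(rate λ=2/3)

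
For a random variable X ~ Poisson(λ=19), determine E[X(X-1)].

E[X(X-1)] = E[X² - X] = E[X²] - E[X]
E[X] = 19
E[X²] = Var(X) + (E[X])² = 19 + (19)² = 380
E[X(X-1)] = 380 - 19 = 361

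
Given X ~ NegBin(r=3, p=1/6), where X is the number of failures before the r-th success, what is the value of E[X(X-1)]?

E[X(X-1)] = E[X² - X] = E[X²] - E[X]
E[X] = 15
E[X²] = Var(X) + (E[X])² = 90 + (15)² = 315
E[X(X-1)] = 315 - 15 = 300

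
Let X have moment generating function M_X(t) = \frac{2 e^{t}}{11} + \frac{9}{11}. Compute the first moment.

To find E[X], compute M^(1)(0):
M^(1)(t) = \frac{2 e^{t}}{11}
M^(1)(0) = \frac{2}{11}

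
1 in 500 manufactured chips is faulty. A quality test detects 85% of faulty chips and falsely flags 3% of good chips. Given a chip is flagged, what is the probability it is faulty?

Let D = the rare event, + = positive/flagged.
P(D) = 1/500
P(+|D) = 85/100 = 17/20
P(+|D') = 3/100
P(+) = P(+|D)P(D) + P(+|D')P(D')
     = \frac{17}{20} × \frac{1}{500} + \frac{3}{100} × \frac{499}{500}
     = \frac{791}{25000}
P(D|+) = P(+|D)P(D)/P(+) = \frac{85}{1582}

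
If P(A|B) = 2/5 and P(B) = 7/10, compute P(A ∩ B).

By definition, P(A|B) = P(A ∩ B) / P(B)
So P(A ∩ B) = P(A|B) × P(B)
= 2/5 × 7/10
= 7/25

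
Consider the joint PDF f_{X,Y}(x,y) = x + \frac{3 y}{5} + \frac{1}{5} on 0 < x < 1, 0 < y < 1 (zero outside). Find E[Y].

E[Y] = ∫_0^1 ∫_0^1 y × f(x,y) dx dy
= \frac{11}{20}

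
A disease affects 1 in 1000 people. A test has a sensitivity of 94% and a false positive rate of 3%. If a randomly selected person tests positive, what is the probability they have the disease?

Let D = the rare event, + = positive/flagged.
P(D) = 1/1000
P(+|D) = 94/100 = 47/50
P(+|D') = 3/100
P(+) = P(+|D)P(D) + P(+|D')P(D')
     = \frac{47}{50} × \frac{1}{1000} + \frac{3}{100} × \frac{999}{1000}
     = \frac{3091}{100000}
P(D|+) = P(+|D)P(D)/P(+) = \frac{94}{3091}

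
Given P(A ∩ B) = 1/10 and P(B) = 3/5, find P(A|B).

P(A|B) = P(A ∩ B) / P(B)
= (1/10) / (3/5)
= 1/6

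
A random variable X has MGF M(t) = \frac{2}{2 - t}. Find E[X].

To find E[X], compute M^(1)(0):
M^(1)(t) = \frac{2}{\left(2 - t\right)^{2}}
M^(1)(0) = \frac{1}{2}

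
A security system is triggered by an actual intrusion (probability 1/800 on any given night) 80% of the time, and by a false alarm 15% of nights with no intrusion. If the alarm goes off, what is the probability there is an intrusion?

Let D = the rare event, + = positive/flagged.
P(D) = 1/800
P(+|D) = 80/100 = 4/5
P(+|D') = 15/100 = 3/20
P(+) = P(+|D)P(D) + P(+|D')P(D')
     = \frac{4}{5} × \frac{1}{800} + \frac{3}{20} × \frac{799}{800}
     = \frac{2413}{16000}
P(D|+) = P(+|D)P(D)/P(+) = \frac{16}{2413}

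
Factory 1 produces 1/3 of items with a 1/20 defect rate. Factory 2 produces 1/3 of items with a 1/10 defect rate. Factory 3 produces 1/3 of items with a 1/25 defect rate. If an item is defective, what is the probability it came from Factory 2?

Using Bayes' theorem:
P(F1) = 1/3, P(D|F1) = 1/20
P(F2) = 1/3, P(D|F2) = 1/10
P(F3) = 1/3, P(D|F3) = 1/25
P(D) = P(D|F1)P(F1) + P(D|F2)P(F2) + P(D|F3)P(F3)
     = \frac{19}{300}
P(F2|D) = P(D|F2)P(F2) / P(D)
= \frac{10}{19}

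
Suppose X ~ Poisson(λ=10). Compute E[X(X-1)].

E[X(X-1)] = E[X² - X] = E[X²] - E[X]
E[X] = 10
E[X²] = Var(X) + (E[X])² = 10 + (10)² = 110
E[X(X-1)] = 110 - 10 = 100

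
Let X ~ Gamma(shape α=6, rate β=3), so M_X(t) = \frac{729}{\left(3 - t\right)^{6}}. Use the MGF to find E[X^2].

To find E[X^2], compute M^(2)(0):
M^(1)(t) = \frac{4374}{\left(3 - t\right)^{7}}
M^(2)(t) = \frac{30618}{\left(3 - t\right)^{8}}
M^(2)(0) = \frac{14}{3}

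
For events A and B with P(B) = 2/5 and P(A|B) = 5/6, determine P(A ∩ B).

By definition, P(A|B) = P(A ∩ B) / P(B)
So P(A ∩ B) = P(A|B) × P(B)
= 5/6 × 2/5
= 1/3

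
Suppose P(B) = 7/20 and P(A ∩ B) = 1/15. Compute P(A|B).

P(A|B) = P(A ∩ B) / P(B)
= (1/15) / (7/20)
= 4/21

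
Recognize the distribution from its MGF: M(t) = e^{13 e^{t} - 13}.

The MGF M(t) = e^{13 e^{t} - 13} is the standard form for the Poisson distribution.
Comparing with the known MGF formula identifies: Poisson(λ=13)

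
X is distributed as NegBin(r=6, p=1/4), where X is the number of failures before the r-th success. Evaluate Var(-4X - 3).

For X ~ NegBin(r=6, p=1/4), where X is the number of failures before the r-th success:
Var(X) = 72
Var(-4X - 3) = (-4)² × Var(X) = 16 × 72 = 1152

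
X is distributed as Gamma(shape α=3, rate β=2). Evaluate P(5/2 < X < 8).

P(5/2 < X < 8) = ∫_{5/2}^{8} f(x) dx
where f(x) = 4 x^{2} e^{- 2 x}
= \frac{-290 + 37 e^{11}}{2 e^{16}}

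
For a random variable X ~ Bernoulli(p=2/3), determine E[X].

For X ~ Bernoulli(p=2/3), the expected value is:
E[X] = \frac{2}{3}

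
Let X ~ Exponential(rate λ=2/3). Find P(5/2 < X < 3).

P(5/2 < X < 3) = ∫_{5/2}^{3} f(x) dx
where f(x) = \frac{2 e^{- \frac{2 x}{3}}}{3}
= - \frac{1}{e^{2}} + e^{- \frac{5}{3}}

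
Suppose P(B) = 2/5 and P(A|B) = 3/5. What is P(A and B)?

By definition, P(A|B) = P(A ∩ B) / P(B)
So P(A ∩ B) = P(A|B) × P(B)
= 3/5 × 2/5
= 6/25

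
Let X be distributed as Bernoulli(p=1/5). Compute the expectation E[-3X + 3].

For X ~ Bernoulli(p=1/5):
E[X] = \frac{1}{5}
E[-3X + 3] = -3 × E[X] + 3 = \frac{12}{5}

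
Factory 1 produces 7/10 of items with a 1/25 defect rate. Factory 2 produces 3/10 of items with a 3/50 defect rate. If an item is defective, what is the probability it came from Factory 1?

Using Bayes' theorem:
P(F1) = 7/10, P(D|F1) = 1/25
P(F2) = 3/10, P(D|F2) = 3/50
P(D) = P(D|F1)P(F1) + P(D|F2)P(F2)
     = \frac{23}{500}
P(F1|D) = P(D|F1)P(F1) / P(D)
= \frac{14}{23}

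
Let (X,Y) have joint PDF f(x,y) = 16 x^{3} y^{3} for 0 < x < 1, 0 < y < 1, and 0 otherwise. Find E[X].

E[X] = ∫_0^1 ∫_0^1 x × f(x,y) dy dx
= ∫_0^1 ∫_0^1 x × (16 x^{3} y^{3}) dy dx
= \frac{4}{5}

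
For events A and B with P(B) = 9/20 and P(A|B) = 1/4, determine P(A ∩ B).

By definition, P(A|B) = P(A ∩ B) / P(B)
So P(A ∩ B) = P(A|B) × P(B)
= 1/4 × 9/20
= 9/80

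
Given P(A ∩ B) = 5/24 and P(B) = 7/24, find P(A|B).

P(A|B) = P(A ∩ B) / P(B)
= (5/24) / (7/24)
= 5/7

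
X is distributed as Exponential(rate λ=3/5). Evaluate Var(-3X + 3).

For X ~ Exponential(rate λ=3/5):
Var(X) = \frac{25}{9}
Var(-3X + 3) = (-3)² × Var(X) = 9 × \frac{25}{9} = 25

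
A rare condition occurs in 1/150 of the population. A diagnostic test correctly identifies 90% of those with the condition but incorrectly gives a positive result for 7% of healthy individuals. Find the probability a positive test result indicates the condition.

Let D = the rare event, + = positive/flagged.
P(D) = 1/150
P(+|D) = 90/100 = 9/10
P(+|D') = 7/100
P(+) = P(+|D)P(D) + P(+|D')P(D')
     = \frac{9}{10} × \frac{1}{150} + \frac{7}{100} × \frac{149}{150}
     = \frac{1133}{15000}
P(D|+) = P(+|D)P(D)/P(+) = \frac{90}{1133}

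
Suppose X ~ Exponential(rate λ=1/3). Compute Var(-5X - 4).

For X ~ Exponential(rate λ=1/3):
Var(X) = 9
Var(-5X - 4) = (-5)² × Var(X) = 25 × 9 = 225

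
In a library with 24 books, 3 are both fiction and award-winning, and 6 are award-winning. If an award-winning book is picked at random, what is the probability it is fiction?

P(A ∩ B) = 3/24 = 1/8
P(B) = 6/24 = 1/4
P(A|B) = P(A ∩ B) / P(B) = (1/8) / (1/4) = 1/2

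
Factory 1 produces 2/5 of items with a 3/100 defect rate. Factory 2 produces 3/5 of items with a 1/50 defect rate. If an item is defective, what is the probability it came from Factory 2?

Using Bayes' theorem:
P(F1) = 2/5, P(D|F1) = 3/100
P(F2) = 3/5, P(D|F2) = 1/50
P(D) = P(D|F1)P(F1) + P(D|F2)P(F2)
     = \frac{3}{125}
P(F2|D) = P(D|F2)P(F2) / P(D)
= \frac{1}{2}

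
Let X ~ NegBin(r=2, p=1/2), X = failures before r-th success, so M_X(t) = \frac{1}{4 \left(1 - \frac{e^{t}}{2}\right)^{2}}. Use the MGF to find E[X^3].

To find E[X^3], compute M^(3)(0):
M^(1)(t) = \frac{e^{t}}{4 \left(1 - \frac{e^{t}}{2}\right)^{3}}
M^(2)(t) = \frac{e^{t}}{4 \left(1 - \frac{e^{t}}{2}\right)^{3}} + \frac{3 e^{2 t}}{8 \left(1 - \frac{e^{t}}{2}\right)^{4}}
M^(3)(t) = \frac{e^{t}}{4 \left(1 - \frac{e^{t}}{2}\right)^{3}} + \frac{9 e^{2 t}}{8 \left(1 - \frac{e^{t}}{2}\right)^{4}} + \frac{3 e^{3 t}}{4 \left(1 - \frac{e^{t}}{2}\right)^{5}}
M^(3)(0) = 44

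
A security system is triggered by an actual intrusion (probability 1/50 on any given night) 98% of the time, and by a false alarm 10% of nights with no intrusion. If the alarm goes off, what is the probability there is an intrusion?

Let D = the rare event, + = positive/flagged.
P(D) = 1/50
P(+|D) = 98/100 = 49/50
P(+|D') = 10/100 = 1/10
P(+) = P(+|D)P(D) + P(+|D')P(D')
     = \frac{49}{50} × \frac{1}{50} + \frac{1}{10} × \frac{49}{50}
     = \frac{147}{1250}
P(D|+) = P(+|D)P(D)/P(+) = \frac{1}{6}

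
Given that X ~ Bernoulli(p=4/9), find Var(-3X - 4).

For X ~ Bernoulli(p=4/9):
Var(X) = \frac{20}{81}
Var(-3X - 4) = (-3)² × Var(X) = 9 × \frac{20}{81} = \frac{20}{9}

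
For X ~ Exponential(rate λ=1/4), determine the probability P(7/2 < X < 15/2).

P(7/2 < X < 15/2) = ∫_{7/2}^{15/2} f(x) dx
where f(x) = \frac{e^{- \frac{x}{4}}}{4}
= - \frac{1 - e}{e^{\frac{15}{8}}}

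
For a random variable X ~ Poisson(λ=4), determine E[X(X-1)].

E[X(X-1)] = E[X² - X] = E[X²] - E[X]
E[X] = 4
E[X²] = Var(X) + (E[X])² = 4 + (4)² = 20
E[X(X-1)] = 20 - 4 = 16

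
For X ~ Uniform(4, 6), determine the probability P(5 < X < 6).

P(5 < X < 6) = ∫_{5}^{6} f(x) dx
where f(x) = \frac{1}{2}
= \frac{1}{2}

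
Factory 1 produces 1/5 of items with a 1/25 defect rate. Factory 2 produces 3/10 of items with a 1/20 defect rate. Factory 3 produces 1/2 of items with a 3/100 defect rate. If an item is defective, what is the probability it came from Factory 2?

Using Bayes' theorem:
P(F1) = 1/5, P(D|F1) = 1/25
P(F2) = 3/10, P(D|F2) = 1/20
P(F3) = 1/2, P(D|F3) = 3/100
P(D) = P(D|F1)P(F1) + P(D|F2)P(F2) + P(D|F3)P(F3)
     = \frac{19}{500}
P(F2|D) = P(D|F2)P(F2) / P(D)
= \frac{15}{38}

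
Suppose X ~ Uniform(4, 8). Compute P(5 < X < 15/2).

P(5 < X < 15/2) = ∫_{5}^{15/2} f(x) dx
where f(x) = \frac{1}{4}
= \frac{5}{8}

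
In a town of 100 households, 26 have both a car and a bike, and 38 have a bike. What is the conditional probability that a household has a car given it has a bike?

P(A ∩ B) = 26/100 = 13/50
P(B) = 38/100 = 19/50
P(A|B) = P(A ∩ B) / P(B) = (13/50) / (19/50) = 13/19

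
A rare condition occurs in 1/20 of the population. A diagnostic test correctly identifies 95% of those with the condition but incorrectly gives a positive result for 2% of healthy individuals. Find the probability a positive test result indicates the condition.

Let D = the rare event, + = positive/flagged.
P(D) = 1/20
P(+|D) = 95/100 = 19/20
P(+|D') = 2/100 = 1/50
P(+) = P(+|D)P(D) + P(+|D')P(D')
     = \frac{19}{20} × \frac{1}{20} + \frac{1}{50} × \frac{19}{20}
     = \frac{133}{2000}
P(D|+) = P(+|D)P(D)/P(+) = \frac{5}{7}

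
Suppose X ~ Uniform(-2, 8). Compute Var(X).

For X ~ Uniform(-2, 8):
Var(X) = \frac{25}{3}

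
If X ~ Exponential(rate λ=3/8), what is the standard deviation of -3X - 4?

For X ~ Exponential(rate λ=3/8):
Var(X) = \frac{64}{9}
SD(X) = √(Var(X)) = √(\frac{64}{9}) = \frac{8}{3}
SD(-3X - 4) = |-3| × SD(X) = 3 × \frac{8}{3} = 8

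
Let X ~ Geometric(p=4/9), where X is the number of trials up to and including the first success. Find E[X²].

Using the identity E[X²] = Var(X) + (E[X])²:
E[X] = \frac{9}{4}
Var(X) = \frac{45}{16}
E[X²] = \frac{45}{16} + (\frac{9}{4})²
= \frac{63}{8}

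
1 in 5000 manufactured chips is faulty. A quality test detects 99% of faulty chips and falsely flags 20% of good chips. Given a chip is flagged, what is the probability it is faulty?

Let D = the rare event, + = positive/flagged.
P(D) = 1/5000
P(+|D) = 99/100
P(+|D') = 20/100 = 1/5
P(+) = P(+|D)P(D) + P(+|D')P(D')
     = \frac{99}{100} × \frac{1}{5000} + \frac{1}{5} × \frac{4999}{5000}
     = \frac{100079}{500000}
P(D|+) = P(+|D)P(D)/P(+) = \frac{99}{100079}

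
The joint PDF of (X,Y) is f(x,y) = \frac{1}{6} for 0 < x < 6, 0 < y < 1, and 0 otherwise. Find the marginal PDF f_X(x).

f_X(x) = ∫_0^1 f(x,y) dy
= ∫_0^1 \frac{1}{6} dy
= \frac{1}{6} for 0 < x < 6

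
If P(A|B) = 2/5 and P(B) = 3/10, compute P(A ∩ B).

By definition, P(A|B) = P(A ∩ B) / P(B)
So P(A ∩ B) = P(A|B) × P(B)
= 2/5 × 3/10
= 3/25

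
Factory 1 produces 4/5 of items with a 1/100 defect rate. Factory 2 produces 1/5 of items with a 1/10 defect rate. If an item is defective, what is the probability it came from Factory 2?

Using Bayes' theorem:
P(F1) = 4/5, P(D|F1) = 1/100
P(F2) = 1/5, P(D|F2) = 1/10
P(D) = P(D|F1)P(F1) + P(D|F2)P(F2)
     = \frac{7}{250}
P(F2|D) = P(D|F2)P(F2) / P(D)
= \frac{5}{7}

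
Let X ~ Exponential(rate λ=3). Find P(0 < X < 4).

P(0 < X < 4) = ∫_{0}^{4} f(x) dx
where f(x) = 3 e^{- 3 x}
= 1 - e^{-12}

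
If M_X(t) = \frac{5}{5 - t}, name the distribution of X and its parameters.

The MGF M(t) = \frac{5}{5 - t} is the standard form for the Exponential distribution.
Comparing with the known MGF formula identifies: Exponential(rate λ=5)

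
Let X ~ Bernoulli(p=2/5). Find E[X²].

Using the identity E[X²] = Var(X) + (E[X])²:
E[X] = \frac{2}{5}
Var(X) = \frac{6}{25}
E[X²] = \frac{6}{25} + (\frac{2}{5})²
= \frac{2}{5}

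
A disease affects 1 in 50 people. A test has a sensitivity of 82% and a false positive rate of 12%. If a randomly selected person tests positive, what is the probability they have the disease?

Let D = the rare event, + = positive/flagged.
P(D) = 1/50
P(+|D) = 82/100 = 41/50
P(+|D') = 12/100 = 3/25
P(+) = P(+|D)P(D) + P(+|D')P(D')
     = \frac{41}{50} × \frac{1}{50} + \frac{3}{25} × \frac{49}{50}
     = \frac{67}{500}
P(D|+) = P(+|D)P(D)/P(+) = \frac{41}{335}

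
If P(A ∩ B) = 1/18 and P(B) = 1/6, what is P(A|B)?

P(A|B) = P(A ∩ B) / P(B)
= (1/18) / (1/6)
= 1/3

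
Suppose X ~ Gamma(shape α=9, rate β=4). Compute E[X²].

Using the identity E[X²] = Var(X) + (E[X])²:
E[X] = \frac{9}{4}
Var(X) = \frac{9}{16}
E[X²] = \frac{9}{16} + (\frac{9}{4})²
= \frac{45}{8}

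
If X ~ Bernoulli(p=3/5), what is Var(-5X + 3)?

For X ~ Bernoulli(p=3/5):
Var(X) = \frac{6}{25}
Var(-5X + 3) = (-5)² × Var(X) = 25 × \frac{6}{25} = 6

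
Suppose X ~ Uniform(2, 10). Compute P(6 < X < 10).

P(6 < X < 10) = ∫_{6}^{10} f(x) dx
where f(x) = \frac{1}{8}
= \frac{1}{2}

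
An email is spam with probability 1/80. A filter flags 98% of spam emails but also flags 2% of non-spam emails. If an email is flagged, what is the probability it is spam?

Let D = the rare event, + = positive/flagged.
P(D) = 1/80
P(+|D) = 98/100 = 49/50
P(+|D') = 2/100 = 1/50
P(+) = P(+|D)P(D) + P(+|D')P(D')
     = \frac{49}{50} × \frac{1}{80} + \frac{1}{50} × \frac{79}{80}
     = \frac{4}{125}
P(D|+) = P(+|D)P(D)/P(+) = \frac{49}{128}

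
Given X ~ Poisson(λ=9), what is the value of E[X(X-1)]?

E[X(X-1)] = E[X² - X] = E[X²] - E[X]
E[X] = 9
E[X²] = Var(X) + (E[X])² = 9 + (9)² = 90
E[X(X-1)] = 90 - 9 = 81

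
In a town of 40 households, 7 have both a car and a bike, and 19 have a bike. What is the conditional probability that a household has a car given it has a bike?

P(A ∩ B) = 7/40
P(B) = 19/40
P(A|B) = P(A ∩ B) / P(B) = (7/40) / (19/40) = 7/19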